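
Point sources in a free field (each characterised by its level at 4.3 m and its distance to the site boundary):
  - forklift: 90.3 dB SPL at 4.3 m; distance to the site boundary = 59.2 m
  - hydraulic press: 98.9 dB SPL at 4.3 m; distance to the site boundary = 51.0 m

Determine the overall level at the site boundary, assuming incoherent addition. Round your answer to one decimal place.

77.8 dB SPL

Apply inverse-square spreading to bring every level to the receiver, then sum 10^(L/10).
forklift: 90.3 − 20·log₁₀(59.2/4.3) = 90.3 − 22.78 = 67.52 dB SPL.
hydraulic press: 98.9 − 20·log₁₀(51.0/4.3) = 98.9 − 21.48 = 77.42 dB SPL.
Σ 10^(L/10) = 6.084e+07 → L_total = 10·log₁₀(6.084e+07) = 77.84 dB SPL.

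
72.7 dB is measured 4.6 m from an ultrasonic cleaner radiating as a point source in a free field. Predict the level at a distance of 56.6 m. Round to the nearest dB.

51 dB

Point-source attenuation: ΔL = 20·log₁₀(r₂/r₁) = 20·log₁₀(56.6/4.6) = 21.801 dB.
L₂ = 72.7 − 20·log₁₀(56.6/4.6) = 72.7 − 21.801 = 50.90 dB.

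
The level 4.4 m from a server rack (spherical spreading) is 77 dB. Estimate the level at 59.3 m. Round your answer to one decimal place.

54.4 dB

Point-source attenuation: ΔL = 20·log₁₀(r₂/r₁) = 20·log₁₀(59.3/4.4) = 22.592 dB.
L₂ = 77 − 20·log₁₀(59.3/4.4) = 77 − 22.592 = 54.41 dB.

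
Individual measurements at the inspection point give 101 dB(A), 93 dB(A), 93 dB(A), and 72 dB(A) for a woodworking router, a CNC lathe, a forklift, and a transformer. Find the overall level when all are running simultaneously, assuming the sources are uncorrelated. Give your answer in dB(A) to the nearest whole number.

For uncorrelated sources the intensities add, so convert each level to linear form, sum, and take 10·log₁₀ of the total.
Σ 10^(L/10) = 10^(101/10) + 10^(93/10) + 10^(93/10) + 10^(72/10) = 1.660e+10.
L_total = 10·log₁₀(1.660e+10) = 102.20 dB(A).

102 dB(A)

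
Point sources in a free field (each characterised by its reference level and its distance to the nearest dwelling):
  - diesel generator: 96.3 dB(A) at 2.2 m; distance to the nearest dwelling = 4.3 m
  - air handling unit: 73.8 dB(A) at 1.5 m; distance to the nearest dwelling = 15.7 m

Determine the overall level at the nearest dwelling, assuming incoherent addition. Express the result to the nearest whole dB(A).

Apply inverse-square spreading to bring every level to the receiver, then sum 10^(L/10).
diesel generator: 96.3 − 20·log₁₀(4.3/2.2) = 96.3 − 5.82 = 90.48 dB(A).
air handling unit: 73.8 − 20·log₁₀(15.7/1.5) = 73.8 − 20.40 = 53.40 dB(A).
Σ 10^(L/10) = 1.117e+09 → L_total = 10·log₁₀(1.117e+09) = 90.48 dB(A).

90 dB(A)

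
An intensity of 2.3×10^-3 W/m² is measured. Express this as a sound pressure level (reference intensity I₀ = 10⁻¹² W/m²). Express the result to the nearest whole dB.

94 dB

L = 10·log₁₀(I/I₀) = 10·log₁₀(2.3×10^-3/10⁻¹²) = 10·log₁₀(2.3×10^9).
L = 10·(0.3617 + 9) = 93.62 dB.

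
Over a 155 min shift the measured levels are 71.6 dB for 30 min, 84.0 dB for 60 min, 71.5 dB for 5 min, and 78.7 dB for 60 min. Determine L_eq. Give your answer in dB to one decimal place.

81.1 dB

L_eq = 10·log₁₀[(1/T)·Σ tᵢ·10^(Lᵢ/10)] with T = 155 min.
Σ tᵢ·10^(Lᵢ/10) = 30·10^(71.6/10) + 60·10^(84.0/10) + 5·10^(71.5/10) + 60·10^(78.7/10) = 2.002e+10.
L_eq = 10·log₁₀(2.002e+10/155) = 81.11 dB.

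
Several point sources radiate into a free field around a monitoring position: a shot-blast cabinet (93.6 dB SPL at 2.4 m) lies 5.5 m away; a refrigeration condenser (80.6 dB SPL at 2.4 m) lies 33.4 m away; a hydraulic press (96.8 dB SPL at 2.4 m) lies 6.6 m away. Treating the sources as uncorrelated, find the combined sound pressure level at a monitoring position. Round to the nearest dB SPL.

Apply inverse-square spreading to bring every level to the receiver, then sum 10^(L/10).
shot-blast cabinet: 93.6 − 20·log₁₀(5.5/2.4) = 93.6 − 7.20 = 86.40 dB SPL.
refrigeration condenser: 80.6 − 20·log₁₀(33.4/2.4) = 80.6 − 22.87 = 57.73 dB SPL.
hydraulic press: 96.8 − 20·log₁₀(6.6/2.4) = 96.8 − 8.79 = 88.01 dB SPL.
Σ 10^(L/10) = 1.070e+09 → L_total = 10·log₁₀(1.070e+09) = 90.29 dB SPL.

90 dB SPL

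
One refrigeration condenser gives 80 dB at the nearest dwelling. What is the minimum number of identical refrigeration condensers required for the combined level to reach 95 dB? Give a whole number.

Need L₁ + 10·log₁₀ N ≥ 95, i.e. log₁₀ N ≥ 1.50.
N ≥ 10^(15.0/10) = 31.623, so N = 32.

32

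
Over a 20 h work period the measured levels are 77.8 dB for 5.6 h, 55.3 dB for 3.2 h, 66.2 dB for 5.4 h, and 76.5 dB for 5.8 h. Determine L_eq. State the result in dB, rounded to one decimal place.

74.9 dB

The energy average is taken in the linear domain: L_eq = 10·log₁₀[(Σ tᵢ·10^(Lᵢ/10))/T], T = 20 h.
Σ tᵢ·10^(Lᵢ/10) = 5.6·10^(77.8/10) + 3.2·10^(55.3/10) + 5.4·10^(66.2/10) + 5.8·10^(76.5/10) = 6.201e+08.
L_eq = 10·log₁₀(6.201e+08/20) = 74.91 dB.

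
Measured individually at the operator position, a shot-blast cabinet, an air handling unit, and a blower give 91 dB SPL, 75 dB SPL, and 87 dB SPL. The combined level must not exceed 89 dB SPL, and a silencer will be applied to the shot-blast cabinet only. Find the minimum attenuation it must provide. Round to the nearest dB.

7 dB

The untreated sources together contribute 10^(75/10) + 10^(87/10) = 5.328e+08, i.e. 87.27 dB SPL.
The limit corresponds to 10^(89/10) = 7.943e+08; subtracting the fixed part leaves 2.615e+08 for the shot-blast cabinet, i.e. 84.18 dB SPL.
Required insertion loss = 91 − 84.18 = 6.82 dB.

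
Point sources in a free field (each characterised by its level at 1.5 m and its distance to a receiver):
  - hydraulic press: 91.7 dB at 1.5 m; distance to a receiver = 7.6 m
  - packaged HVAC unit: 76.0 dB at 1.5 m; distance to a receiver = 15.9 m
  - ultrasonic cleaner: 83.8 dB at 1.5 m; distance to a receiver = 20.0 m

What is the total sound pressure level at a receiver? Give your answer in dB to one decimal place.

77.7 dB

Apply inverse-square spreading to bring every level to the receiver, then sum 10^(L/10).
hydraulic press: 91.7 − 20·log₁₀(7.6/1.5) = 91.7 − 14.09 = 77.61 dB.
packaged HVAC unit: 76.0 − 20·log₁₀(15.9/1.5) = 76.0 − 20.51 = 55.49 dB.
ultrasonic cleaner: 83.8 − 20·log₁₀(20.0/1.5) = 83.8 − 22.50 = 61.30 dB.
Σ 10^(L/10) = 5.932e+07 → L_total = 10·log₁₀(5.932e+07) = 77.73 dB.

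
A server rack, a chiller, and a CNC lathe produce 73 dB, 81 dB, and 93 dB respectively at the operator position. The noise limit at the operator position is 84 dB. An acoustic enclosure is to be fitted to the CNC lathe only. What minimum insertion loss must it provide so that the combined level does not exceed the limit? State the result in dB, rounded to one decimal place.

12.8 dB

Everything except the CNC lathe sums to 10^(73/10) + 10^(81/10) = 1.458e+08 in linear terms, 81.64 dB.
To meet 84 dB overall, the treated CNC lathe may contribute at most 10^(84/10) − 1.458e+08 = 1.053e+08, i.e. 80.23 dB.
So the CNC lathe must be reduced from 93 to 80.23 dB: IL = 12.77 dB.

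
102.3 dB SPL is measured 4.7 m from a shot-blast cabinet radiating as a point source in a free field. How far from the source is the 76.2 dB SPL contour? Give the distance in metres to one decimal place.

94.9 m

The 26.1 dB drop corresponds to a distance ratio of 10^(26.1/20) for a point source.
r₂ = 4.7·10^((102.3−76.2)/20) = 4.7·10^(26.1/20) = 94.86 m.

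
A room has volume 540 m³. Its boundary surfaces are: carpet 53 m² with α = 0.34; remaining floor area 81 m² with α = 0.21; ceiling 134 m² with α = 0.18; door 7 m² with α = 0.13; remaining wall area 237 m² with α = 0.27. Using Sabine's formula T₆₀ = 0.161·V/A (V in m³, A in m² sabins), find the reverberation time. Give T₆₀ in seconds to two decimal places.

0.70 s

Summing Sᵢαᵢ: 53·0.34 + 81·0.21 + 134·0.18 + 7·0.13 + 237·0.27 = 124.05 m².
T₆₀ = 0.161·V/A = 0.161·540/124.05 = 0.701 s.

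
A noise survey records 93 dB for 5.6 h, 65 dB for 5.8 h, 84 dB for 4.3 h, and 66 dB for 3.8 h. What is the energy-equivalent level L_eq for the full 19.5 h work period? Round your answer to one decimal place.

L_eq = 10·log₁₀[(1/T)·Σ tᵢ·10^(Lᵢ/10)] with T = 19.5 h.
Σ tᵢ·10^(Lᵢ/10) = 5.6·10^(93/10) + 5.8·10^(65/10) + 4.3·10^(84/10) + 3.8·10^(66/10) = 1.229e+10.
L_eq = 10·log₁₀(1.229e+10/19.5) = 87.99 dB.

88.0 dB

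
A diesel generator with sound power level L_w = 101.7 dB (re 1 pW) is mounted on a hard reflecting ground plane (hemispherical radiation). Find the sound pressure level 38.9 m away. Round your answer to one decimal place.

61.9 dB

The power spreads over a hemisphere of area 2π·r², so L_p = L_w − 10·log₁₀(2π·r²).
2π·r² = 9508 m², 10·log₁₀ of that is 39.781 dB.
L_p = 101.7 − 39.781 = 61.92 dB.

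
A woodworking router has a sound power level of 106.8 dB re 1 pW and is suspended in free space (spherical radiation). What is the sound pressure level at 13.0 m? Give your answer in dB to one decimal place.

Free-field spherical radiation: L_p = L_w − 10·log₁₀(4π·r²), r = 13.0 m.
4π·r² = 2124 m², 10·log₁₀ of that is 33.271 dB.
L_p = 106.8 − 33.271 = 73.53 dB.

73.5 dB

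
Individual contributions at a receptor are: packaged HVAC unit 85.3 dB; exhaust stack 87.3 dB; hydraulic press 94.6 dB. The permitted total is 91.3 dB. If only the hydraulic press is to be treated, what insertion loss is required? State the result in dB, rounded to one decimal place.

7.9 dB

Everything except the hydraulic press sums to 10^(85.3/10) + 10^(87.3/10) = 8.759e+08 in linear terms, 89.42 dB.
To meet 91.3 dB overall, the treated hydraulic press may contribute at most 10^(91.3/10) − 8.759e+08 = 4.731e+08, i.e. 86.75 dB.
So the hydraulic press must be reduced from 94.6 to 86.75 dB: IL = 7.85 dB.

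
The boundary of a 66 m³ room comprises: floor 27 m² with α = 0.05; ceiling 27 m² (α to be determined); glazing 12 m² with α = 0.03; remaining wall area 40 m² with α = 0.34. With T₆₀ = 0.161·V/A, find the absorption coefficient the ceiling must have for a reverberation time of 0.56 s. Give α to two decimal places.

0.14

Required total absorption A = 0.161·66/0.56 = 18.97 m².
Absorption from the other surfaces = 27·0.05 + 12·0.03 + 40·0.34 = 15.31 m², so the ceiling must supply 3.66 m² over 27 m².
α = 3.66/27 = 0.136.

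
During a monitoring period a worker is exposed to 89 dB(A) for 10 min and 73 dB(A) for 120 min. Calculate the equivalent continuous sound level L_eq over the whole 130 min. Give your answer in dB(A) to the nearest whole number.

Weight each interval's intensity by its duration and average over T = 130 min:
Σ tᵢ·10^(Lᵢ/10) = 10·10^(89/10) + 120·10^(73/10) = 1.034e+10.
L_eq = 10·log₁₀(1.034e+10/130) = 79.00 dB(A).

79 dB(A)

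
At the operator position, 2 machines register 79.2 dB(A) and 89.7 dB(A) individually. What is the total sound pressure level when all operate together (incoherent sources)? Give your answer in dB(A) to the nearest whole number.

For uncorrelated sources the intensities add, so convert each level to linear form, sum, and take 10·log₁₀ of the total.
Σ 10^(L/10) = 10^(79.2/10) + 10^(89.7/10) = 1.016e+09.
L_total = 10·log₁₀(1.016e+09) = 90.07 dB(A).

90 dB(A)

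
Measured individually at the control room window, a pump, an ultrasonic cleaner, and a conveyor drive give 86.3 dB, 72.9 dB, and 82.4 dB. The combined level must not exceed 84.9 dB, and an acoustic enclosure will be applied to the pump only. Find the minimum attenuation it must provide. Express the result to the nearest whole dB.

Everything except the pump sums to 10^(72.9/10) + 10^(82.4/10) = 1.933e+08 in linear terms, 82.86 dB.
The limit corresponds to 10^(84.9/10) = 3.090e+08; subtracting the fixed part leaves 1.158e+08 for the pump, i.e. 80.64 dB.
Required insertion loss = 86.3 − 80.64 = 5.66 dB.

6 dB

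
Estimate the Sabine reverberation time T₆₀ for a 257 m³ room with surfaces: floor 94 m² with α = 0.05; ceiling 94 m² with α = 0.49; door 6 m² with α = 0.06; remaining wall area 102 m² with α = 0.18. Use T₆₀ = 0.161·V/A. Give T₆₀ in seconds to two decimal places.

0.60 s

Summing Sᵢαᵢ: 94·0.05 + 94·0.49 + 6·0.06 + 102·0.18 = 69.48 m².
T₆₀ = 0.161·V/A = 0.161·257/69.48 = 0.596 s.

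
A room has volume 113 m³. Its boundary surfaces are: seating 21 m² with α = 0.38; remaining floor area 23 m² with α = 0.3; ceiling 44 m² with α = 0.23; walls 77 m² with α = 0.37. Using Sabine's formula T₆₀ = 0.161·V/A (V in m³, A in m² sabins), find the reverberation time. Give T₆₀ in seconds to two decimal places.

Total absorption A = 21·0.38 + 23·0.3 + 44·0.23 + 77·0.37 = 53.49 m² sabins.
T₆₀ = 0.161·V/A = 0.161·113/53.49 = 0.340 s.

0.34 s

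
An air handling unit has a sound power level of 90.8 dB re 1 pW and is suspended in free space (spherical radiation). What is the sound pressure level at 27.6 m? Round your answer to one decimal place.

51.0 dB

Free-field spherical radiation: L_p = L_w − 10·log₁₀(4π·r²), r = 27.6 m.
4π·r² = 9573 m², 10·log₁₀ of that is 39.810 dB.
L_p = 90.8 − 39.810 = 50.99 dB.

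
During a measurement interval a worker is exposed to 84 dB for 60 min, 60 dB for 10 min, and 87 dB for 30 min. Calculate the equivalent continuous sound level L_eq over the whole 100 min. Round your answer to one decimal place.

L_eq = 10·log₁₀[(1/T)·Σ tᵢ·10^(Lᵢ/10)] with T = 100 min.
Σ tᵢ·10^(Lᵢ/10) = 60·10^(84/10) + 10·10^(60/10) + 30·10^(87/10) = 3.012e+10.
L_eq = 10·log₁₀(3.012e+10/100) = 84.79 dB.

84.8 dB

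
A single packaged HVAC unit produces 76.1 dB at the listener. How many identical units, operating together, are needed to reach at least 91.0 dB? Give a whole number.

Need L₁ + 10·log₁₀ N ≥ 91.0, i.e. log₁₀ N ≥ 1.49.
N ≥ 10^(14.9/10) = 30.903, so N = 31.

31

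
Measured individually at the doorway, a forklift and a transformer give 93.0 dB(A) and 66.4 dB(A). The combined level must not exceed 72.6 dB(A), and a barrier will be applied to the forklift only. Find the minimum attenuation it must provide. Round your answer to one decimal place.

21.6 dB

The untreated sources together contribute 10^(66.4/10) = 4.365e+06, i.e. 66.40 dB(A).
To meet 72.6 dB(A) overall, the treated forklift may contribute at most 10^(72.6/10) − 4.365e+06 = 1.383e+07, i.e. 71.41 dB(A).
Required insertion loss = 93.0 − 71.41 = 21.59 dB.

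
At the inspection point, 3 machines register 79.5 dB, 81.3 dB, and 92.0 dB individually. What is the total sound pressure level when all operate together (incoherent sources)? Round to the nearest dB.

93 dB

For uncorrelated sources the intensities add, so convert each level to linear form, sum, and take 10·log₁₀ of the total.
Σ 10^(L/10) = 10^(79.5/10) + 10^(81.3/10) + 10^(92.0/10) = 1.809e+09.
L_total = 10·log₁₀(1.809e+09) = 92.57 dB.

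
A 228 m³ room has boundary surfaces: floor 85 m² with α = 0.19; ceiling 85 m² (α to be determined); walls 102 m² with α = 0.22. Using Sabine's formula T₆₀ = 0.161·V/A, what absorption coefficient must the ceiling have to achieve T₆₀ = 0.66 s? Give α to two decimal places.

A = 0.161·V/T₆₀ = 0.161·228/0.66 = 55.62 m² sabins.
Absorption from the other surfaces = 85·0.19 + 102·0.22 = 38.59 m², so the ceiling must supply 17.03 m² over 85 m².
α = 17.03/85 = 0.200.

0.20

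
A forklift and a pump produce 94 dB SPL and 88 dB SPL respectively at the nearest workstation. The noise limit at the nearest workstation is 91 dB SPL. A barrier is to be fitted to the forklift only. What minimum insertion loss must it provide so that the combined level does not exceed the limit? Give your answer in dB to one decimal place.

6.0 dB

Everything except the forklift sums to 10^(88/10) = 6.310e+08 in linear terms, 88.00 dB SPL.
To meet 91 dB SPL overall, the treated forklift may contribute at most 10^(91/10) − 6.310e+08 = 6.280e+08, i.e. 87.98 dB SPL.
Required insertion loss = 94 − 87.98 = 6.02 dB.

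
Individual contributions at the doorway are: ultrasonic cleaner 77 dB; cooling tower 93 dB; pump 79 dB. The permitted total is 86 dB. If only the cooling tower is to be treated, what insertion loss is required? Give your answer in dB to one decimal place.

Everything except the cooling tower sums to 10^(77/10) + 10^(79/10) = 1.296e+08 in linear terms, 81.12 dB.
To meet 86 dB overall, the treated cooling tower may contribute at most 10^(86/10) − 1.296e+08 = 2.686e+08, i.e. 84.29 dB.
Required insertion loss = 93 − 84.29 = 8.71 dB.

8.7 dB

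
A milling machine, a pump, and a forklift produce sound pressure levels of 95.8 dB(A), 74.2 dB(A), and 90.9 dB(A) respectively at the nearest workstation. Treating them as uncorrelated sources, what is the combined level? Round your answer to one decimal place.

97.0 dB(A)

Incoherent sources combine by intensity addition: L_total = 10·log₁₀(Σ 10^(L_i/10)).
Σ 10^(L/10) = 10^(95.8/10) + 10^(74.2/10) + 10^(90.9/10) = 5.058e+09.
L_total = 10·log₁₀(5.058e+09) = 97.04 dB(A).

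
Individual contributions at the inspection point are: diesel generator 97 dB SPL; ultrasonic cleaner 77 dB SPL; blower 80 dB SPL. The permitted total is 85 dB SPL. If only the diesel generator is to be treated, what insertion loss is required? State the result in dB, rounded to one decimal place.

Everything except the diesel generator sums to 10^(77/10) + 10^(80/10) = 1.501e+08 in linear terms, 81.76 dB SPL.
To meet 85 dB SPL overall, the treated diesel generator may contribute at most 10^(85/10) − 1.501e+08 = 1.661e+08, i.e. 82.20 dB SPL.
So the diesel generator must be reduced from 97 to 82.20 dB SPL: IL = 14.80 dB.

14.8 dB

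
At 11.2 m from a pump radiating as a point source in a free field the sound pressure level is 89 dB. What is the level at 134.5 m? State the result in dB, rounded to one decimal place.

67.4 dB

Point-source attenuation: ΔL = 20·log₁₀(r₂/r₁) = 20·log₁₀(134.5/11.2) = 21.590 dB.
L₂ = 89 − 20·log₁₀(134.5/11.2) = 89 − 21.590 = 67.41 dB.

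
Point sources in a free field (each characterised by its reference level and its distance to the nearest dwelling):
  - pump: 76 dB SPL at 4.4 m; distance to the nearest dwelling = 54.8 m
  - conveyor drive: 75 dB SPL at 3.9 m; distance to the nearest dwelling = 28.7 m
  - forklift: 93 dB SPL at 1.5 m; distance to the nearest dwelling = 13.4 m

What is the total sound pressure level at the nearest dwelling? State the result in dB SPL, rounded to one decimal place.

Apply inverse-square spreading to bring every level to the receiver, then sum 10^(L/10).
pump: 76 − 20·log₁₀(54.8/4.4) = 76 − 21.91 = 54.09 dB SPL.
conveyor drive: 75 − 20·log₁₀(28.7/3.9) = 75 − 17.34 = 57.66 dB SPL.
forklift: 93 − 20·log₁₀(13.4/1.5) = 93 − 19.02 = 73.98 dB SPL.
Σ 10^(L/10) = 2.584e+07 → L_total = 10·log₁₀(2.584e+07) = 74.12 dB SPL.

74.1 dB SPL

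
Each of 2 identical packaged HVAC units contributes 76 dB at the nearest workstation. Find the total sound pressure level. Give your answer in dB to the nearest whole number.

N identical incoherent sources raise the level by 10·log₁₀ N.
L_total = 76 + 10·log₁₀(2) = 76 + 3.010 = 79.01 dB.

79 dB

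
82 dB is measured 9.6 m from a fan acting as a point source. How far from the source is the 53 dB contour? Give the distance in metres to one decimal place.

270.6 m

For a point source L₁ − L₂ = 20·log₁₀(r₂/r₁), so r₂ = r₁·10^((L₁−L₂)/20).
r₂ = 9.6·10^((82−53)/20) = 9.6·10^(29.0/20) = 270.56 m.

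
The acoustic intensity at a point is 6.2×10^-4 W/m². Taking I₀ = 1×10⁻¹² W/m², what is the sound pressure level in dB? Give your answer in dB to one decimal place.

87.9 dB

Dividing by I₀ shifts the exponent by 12: I/I₀ = 6.2×10^8.
L = 10·(0.7924 + 8) = 87.92 dB.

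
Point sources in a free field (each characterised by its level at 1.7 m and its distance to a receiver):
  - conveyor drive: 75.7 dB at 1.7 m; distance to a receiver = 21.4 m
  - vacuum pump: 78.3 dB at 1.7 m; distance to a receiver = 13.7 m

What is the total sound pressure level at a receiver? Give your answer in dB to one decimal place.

Apply inverse-square spreading to bring every level to the receiver, then sum 10^(L/10).
conveyor drive: 75.7 − 20·log₁₀(21.4/1.7) = 75.7 − 22.00 = 53.70 dB.
vacuum pump: 78.3 − 20·log₁₀(13.7/1.7) = 78.3 − 18.13 = 60.17 dB.
Σ 10^(L/10) = 1.275e+06 → L_total = 10·log₁₀(1.275e+06) = 61.06 dB.

61.1 dB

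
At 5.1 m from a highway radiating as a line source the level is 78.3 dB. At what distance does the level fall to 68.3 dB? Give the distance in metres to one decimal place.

51.0 m

The 10.0 dB drop corresponds to a distance ratio of 10^(10.0/10) for a line source.
r₂ = 5.1·10^((78.3−68.3)/10) = 5.1·10^(10.0/10) = 51.00 m.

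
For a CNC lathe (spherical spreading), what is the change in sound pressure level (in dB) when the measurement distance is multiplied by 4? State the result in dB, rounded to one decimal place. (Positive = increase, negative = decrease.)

-12.0 dB

With spherical spreading the level changes by −20·log₁₀(r₂/r₁).
ΔL = −20·log₁₀(4) = -12.04 dB.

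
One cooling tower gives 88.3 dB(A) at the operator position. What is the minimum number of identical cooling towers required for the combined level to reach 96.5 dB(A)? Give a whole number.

7

The shortfall is 96.5 − 88.3 = 8.2 dB, and N units add 10·log₁₀ N, so need 10·log₁₀ N ≥ 8.2.
N ≥ 10^(8.2/10) = 6.607, so N = 7.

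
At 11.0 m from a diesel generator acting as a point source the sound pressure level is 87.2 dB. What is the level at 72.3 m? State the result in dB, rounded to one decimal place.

Point-source attenuation: ΔL = 20·log₁₀(r₂/r₁) = 20·log₁₀(72.3/11.0) = 16.355 dB.
L₂ = 87.2 − 20·log₁₀(72.3/11.0) = 87.2 − 16.355 = 70.85 dB.

70.8 dB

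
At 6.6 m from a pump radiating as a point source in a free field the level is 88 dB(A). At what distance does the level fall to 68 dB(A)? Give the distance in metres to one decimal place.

For a point source L₁ − L₂ = 20·log₁₀(r₂/r₁), so r₂ = r₁·10^((L₁−L₂)/20).
r₂ = 6.6·10^((88−68)/20) = 6.6·10^(20.0/20) = 66.00 m.

66.0 m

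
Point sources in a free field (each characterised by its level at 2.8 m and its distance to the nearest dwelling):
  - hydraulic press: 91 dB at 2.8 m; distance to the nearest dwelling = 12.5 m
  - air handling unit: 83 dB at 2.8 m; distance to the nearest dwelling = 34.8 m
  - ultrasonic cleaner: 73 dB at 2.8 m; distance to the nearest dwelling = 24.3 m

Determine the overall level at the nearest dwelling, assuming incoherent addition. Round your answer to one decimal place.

78.1 dB

Apply inverse-square spreading to bring every level to the receiver, then sum 10^(L/10).
hydraulic press: 91 − 20·log₁₀(12.5/2.8) = 91 − 13.00 = 78.00 dB.
air handling unit: 83 − 20·log₁₀(34.8/2.8) = 83 − 21.89 = 61.11 dB.
ultrasonic cleaner: 73 − 20·log₁₀(24.3/2.8) = 73 − 18.77 = 54.23 dB.
Σ 10^(L/10) = 6.472e+07 → L_total = 10·log₁₀(6.472e+07) = 78.11 dB.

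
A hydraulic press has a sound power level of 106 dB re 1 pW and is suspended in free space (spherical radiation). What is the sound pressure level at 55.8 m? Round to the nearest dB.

60 dB

Free-field spherical radiation: L_p = L_w − 10·log₁₀(4π·r²), r = 55.8 m.
4π·r² = 3.913e+04 m², 10·log₁₀ of that is 45.925 dB.
L_p = 106 − 45.925 = 60.08 dB.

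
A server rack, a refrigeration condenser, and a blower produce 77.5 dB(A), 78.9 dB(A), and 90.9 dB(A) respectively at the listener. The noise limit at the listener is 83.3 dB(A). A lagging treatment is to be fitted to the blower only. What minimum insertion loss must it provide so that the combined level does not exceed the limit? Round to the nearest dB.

Everything except the blower sums to 10^(77.5/10) + 10^(78.9/10) = 1.339e+08 in linear terms, 81.27 dB(A).
To meet 83.3 dB(A) overall, the treated blower may contribute at most 10^(83.3/10) − 1.339e+08 = 7.994e+07, i.e. 79.03 dB(A).
Required insertion loss = 90.9 − 79.03 = 11.87 dB.

12 dB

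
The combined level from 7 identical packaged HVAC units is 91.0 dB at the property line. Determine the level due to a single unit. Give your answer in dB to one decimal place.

Dividing the total intensity by 7 lowers the level by 10·log₁₀ 7 = 8.451 dB: L₁ = 91.0 − 8.451.

82.5 dB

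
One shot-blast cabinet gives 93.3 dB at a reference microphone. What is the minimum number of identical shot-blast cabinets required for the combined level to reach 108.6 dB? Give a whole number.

Need L₁ + 10·log₁₀ N ≥ 108.6, i.e. log₁₀ N ≥ 1.53.
N ≥ 10^(15.3/10) = 33.884, so N = 34.

34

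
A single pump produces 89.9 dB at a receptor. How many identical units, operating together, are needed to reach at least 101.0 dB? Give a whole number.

13

N identical sources give L₁ + 10·log₁₀ N, so require 10·log₁₀ N ≥ 101.0 − 89.9 = 11.1 dB.
N ≥ 10^(11.1/10) = 12.882, so N = 13.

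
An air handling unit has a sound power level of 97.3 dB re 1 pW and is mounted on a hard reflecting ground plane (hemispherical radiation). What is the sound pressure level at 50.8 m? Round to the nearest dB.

Free-field hemispherical radiation: L_p = L_w − 10·log₁₀(2π·r²), r = 50.8 m.
2π·r² = 1.621e+04 m², 10·log₁₀ of that is 42.099 dB.
L_p = 97.3 − 42.099 = 55.20 dB.

55 dB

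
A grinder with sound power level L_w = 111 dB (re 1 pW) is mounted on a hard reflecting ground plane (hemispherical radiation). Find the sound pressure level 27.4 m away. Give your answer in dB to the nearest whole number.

L_p = L_w − 10·log₁₀(2π·r²) with r = 27.4 m.
2π·r² = 4717 m², 10·log₁₀ of that is 36.737 dB.
L_p = 111 − 36.737 = 74.26 dB.

74 dB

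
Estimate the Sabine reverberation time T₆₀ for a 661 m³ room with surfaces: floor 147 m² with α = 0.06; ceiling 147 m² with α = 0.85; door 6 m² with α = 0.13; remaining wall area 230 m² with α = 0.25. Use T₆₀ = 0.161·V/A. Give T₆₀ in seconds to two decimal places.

Total absorption A = 147·0.06 + 147·0.85 + 6·0.13 + 230·0.25 = 192.05 m² sabins.
T₆₀ = 0.161 × 661 / 192.05 = 0.554 s.

0.55 s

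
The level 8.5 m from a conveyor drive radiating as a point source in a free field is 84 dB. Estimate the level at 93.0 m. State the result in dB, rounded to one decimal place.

63.2 dB

Point-source attenuation: ΔL = 20·log₁₀(r₂/r₁) = 20·log₁₀(93.0/8.5) = 20.781 dB.
L₂ = 84 − 20·log₁₀(93.0/8.5) = 84 − 20.781 = 63.22 dB.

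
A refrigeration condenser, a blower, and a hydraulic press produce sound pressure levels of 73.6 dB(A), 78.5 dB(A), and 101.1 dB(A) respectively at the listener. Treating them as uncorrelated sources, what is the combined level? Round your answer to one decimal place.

101.1 dB(A)

Incoherent sources combine by intensity addition: L_total = 10·log₁₀(Σ 10^(L_i/10)).
Σ 10^(L/10) = 10^(73.6/10) + 10^(78.5/10) + 10^(101.1/10) = 1.298e+10.
L_total = 10·log₁₀(1.298e+10) = 101.13 dB(A).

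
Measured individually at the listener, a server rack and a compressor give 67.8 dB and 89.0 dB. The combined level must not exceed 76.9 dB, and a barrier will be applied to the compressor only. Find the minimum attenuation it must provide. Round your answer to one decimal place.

Everything except the compressor sums to 10^(67.8/10) = 6.026e+06 in linear terms, 67.80 dB.
The limit corresponds to 10^(76.9/10) = 4.898e+07; subtracting the fixed part leaves 4.295e+07 for the compressor, i.e. 76.33 dB.
Required insertion loss = 89.0 − 76.33 = 12.67 dB.

12.7 dB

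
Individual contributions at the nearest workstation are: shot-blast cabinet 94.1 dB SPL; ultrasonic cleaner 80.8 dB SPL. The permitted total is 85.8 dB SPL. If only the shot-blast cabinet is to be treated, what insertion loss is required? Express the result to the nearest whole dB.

10 dB

Everything except the shot-blast cabinet sums to 10^(80.8/10) = 1.202e+08 in linear terms, 80.80 dB SPL.
To meet 85.8 dB SPL overall, the treated shot-blast cabinet may contribute at most 10^(85.8/10) − 1.202e+08 = 2.600e+08, i.e. 84.15 dB SPL.
So the shot-blast cabinet must be reduced from 94.1 to 84.15 dB SPL: IL = 9.95 dB.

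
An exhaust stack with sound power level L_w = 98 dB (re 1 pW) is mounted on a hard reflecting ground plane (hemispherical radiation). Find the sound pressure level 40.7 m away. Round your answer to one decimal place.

Free-field hemispherical radiation: L_p = L_w − 10·log₁₀(2π·r²), r = 40.7 m.
2π·r² = 1.041e+04 m², 10·log₁₀ of that is 40.174 dB.
L_p = 98 − 40.174 = 57.83 dB.

57.8 dB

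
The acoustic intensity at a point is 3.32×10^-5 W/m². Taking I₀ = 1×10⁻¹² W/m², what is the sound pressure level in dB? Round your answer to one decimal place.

75.2 dB

Dividing by I₀ shifts the exponent by 12: I/I₀ = 3.32×10^7.
L = 10·(0.5211 + 7) = 75.21 dB.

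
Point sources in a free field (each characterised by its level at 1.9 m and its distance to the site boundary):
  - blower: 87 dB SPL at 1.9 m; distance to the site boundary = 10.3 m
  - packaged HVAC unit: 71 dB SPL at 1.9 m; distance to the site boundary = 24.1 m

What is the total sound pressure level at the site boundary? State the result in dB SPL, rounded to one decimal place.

72.3 dB SPL

First find each source's level at the receiver (point-source: −20·log₁₀(r/r_ref)), then combine on an intensity basis.
blower: 87 − 20·log₁₀(10.3/1.9) = 87 − 14.68 = 72.32 dB SPL.
packaged HVAC unit: 71 − 20·log₁₀(24.1/1.9) = 71 − 22.07 = 48.93 dB SPL.
Σ 10^(L/10) = 1.713e+07 → L_total = 10·log₁₀(1.713e+07) = 72.34 dB SPL.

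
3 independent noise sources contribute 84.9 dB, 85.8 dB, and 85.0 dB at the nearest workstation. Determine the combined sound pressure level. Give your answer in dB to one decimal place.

90.0 dB

Incoherent sources combine by intensity addition: L_total = 10·log₁₀(Σ 10^(L_i/10)).
Σ 10^(L/10) = 10^(84.9/10) + 10^(85.8/10) + 10^(85.0/10) = 1.005e+09.
L_total = 10·log₁₀(1.005e+09) = 90.02 dB.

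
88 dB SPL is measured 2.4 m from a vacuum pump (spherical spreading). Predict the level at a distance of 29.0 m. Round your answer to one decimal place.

66.4 dB SPL

Spherical spreading from a point source gives a 20·log₁₀(r₂/r₁) drop.
L₂ = 88 − 20·log₁₀(29.0/2.4) = 88 − 21.644 = 66.36 dB SPL.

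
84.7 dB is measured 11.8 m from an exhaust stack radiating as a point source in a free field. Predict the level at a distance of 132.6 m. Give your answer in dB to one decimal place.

Spherical spreading from a point source gives a 20·log₁₀(r₂/r₁) drop.
L₂ = 84.7 − 20·log₁₀(132.6/11.8) = 84.7 − 21.013 = 63.69 dB.

63.7 dB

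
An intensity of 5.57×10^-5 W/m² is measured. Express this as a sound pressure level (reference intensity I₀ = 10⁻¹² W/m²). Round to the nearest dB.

77 dB

I/I₀ = 5.57×10^-5/10⁻¹² = 5.57×10^7, and L = 10·log₁₀(I/I₀).
L = 10·(0.7459 + 7) = 77.46 dB.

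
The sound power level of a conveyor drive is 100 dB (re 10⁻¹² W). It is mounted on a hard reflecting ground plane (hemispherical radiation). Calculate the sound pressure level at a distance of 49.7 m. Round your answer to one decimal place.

58.1 dB

Free-field hemispherical radiation: L_p = L_w − 10·log₁₀(2π·r²), r = 49.7 m.
2π·r² = 1.552e+04 m², 10·log₁₀ of that is 41.909 dB.
L_p = 100 − 41.909 = 58.09 dB.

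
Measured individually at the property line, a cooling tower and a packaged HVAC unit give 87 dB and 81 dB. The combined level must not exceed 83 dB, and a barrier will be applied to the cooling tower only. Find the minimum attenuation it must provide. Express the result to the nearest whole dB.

Fixed contribution from the other source: Σ 10^(L/10) = 10^(81/10) = 1.259e+08 (81.00 dB).
The limit corresponds to 10^(83/10) = 1.995e+08; subtracting the fixed part leaves 7.363e+07 for the cooling tower, i.e. 78.67 dB.
Required insertion loss = 87 − 78.67 = 8.33 dB.

8 dB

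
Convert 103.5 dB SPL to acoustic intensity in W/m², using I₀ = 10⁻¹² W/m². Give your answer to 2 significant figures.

I/I₀ = 10^(103.5/10) = 2.239e+10, so I = 2.239e+10 × 10⁻¹² W/m².

0.022 W/m²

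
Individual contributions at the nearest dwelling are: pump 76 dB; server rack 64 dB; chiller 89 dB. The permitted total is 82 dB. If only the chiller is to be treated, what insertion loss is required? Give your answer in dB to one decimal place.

Everything except the chiller sums to 10^(76/10) + 10^(64/10) = 4.232e+07 in linear terms, 76.27 dB.
The limit corresponds to 10^(82/10) = 1.585e+08; subtracting the fixed part leaves 1.162e+08 for the chiller, i.e. 80.65 dB.
So the chiller must be reduced from 89 to 80.65 dB: IL = 8.35 dB.

8.3 dB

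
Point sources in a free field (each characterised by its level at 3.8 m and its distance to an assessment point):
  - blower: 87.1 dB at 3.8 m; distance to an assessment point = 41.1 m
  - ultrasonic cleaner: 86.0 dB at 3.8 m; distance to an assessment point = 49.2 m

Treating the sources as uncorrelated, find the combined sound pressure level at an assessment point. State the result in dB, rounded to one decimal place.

Propagate each source to the receiver with L = L_ref − 20·log₁₀(r/r_ref), then add intensities.
blower: 87.1 − 20·log₁₀(41.1/3.8) = 87.1 − 20.68 = 66.42 dB.
ultrasonic cleaner: 86.0 − 20·log₁₀(49.2/3.8) = 86.0 − 22.24 = 63.76 dB.
Σ 10^(L/10) = 6.759e+06 → L_total = 10·log₁₀(6.759e+06) = 68.30 dB.

68.3 dB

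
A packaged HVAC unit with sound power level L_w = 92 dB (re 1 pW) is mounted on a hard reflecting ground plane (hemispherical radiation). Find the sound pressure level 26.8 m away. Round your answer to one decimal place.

55.5 dB

L_p = L_w − 10·log₁₀(2π·r²) with r = 26.8 m.
2π·r² = 4513 m², 10·log₁₀ of that is 36.544 dB.
L_p = 92 − 36.544 = 55.46 dB.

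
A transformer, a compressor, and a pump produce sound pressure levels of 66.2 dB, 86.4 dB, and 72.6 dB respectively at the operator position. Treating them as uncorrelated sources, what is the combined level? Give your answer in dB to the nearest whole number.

For uncorrelated sources the intensities add, so convert each level to linear form, sum, and take 10·log₁₀ of the total.
Σ 10^(L/10) = 10^(66.2/10) + 10^(86.4/10) + 10^(72.6/10) = 4.589e+08.
L_total = 10·log₁₀(4.589e+08) = 86.62 dB.

87 dB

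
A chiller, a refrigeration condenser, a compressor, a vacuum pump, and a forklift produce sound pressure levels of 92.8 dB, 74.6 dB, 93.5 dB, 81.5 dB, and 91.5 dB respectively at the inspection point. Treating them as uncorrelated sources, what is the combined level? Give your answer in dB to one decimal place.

97.6 dB

For uncorrelated sources the intensities add, so convert each level to linear form, sum, and take 10·log₁₀ of the total.
Σ 10^(L/10) = 10^(92.8/10) + 10^(74.6/10) + 10^(93.5/10) + 10^(81.5/10) + 10^(91.5/10) = 5.727e+09.
L_total = 10·log₁₀(5.727e+09) = 97.58 dB.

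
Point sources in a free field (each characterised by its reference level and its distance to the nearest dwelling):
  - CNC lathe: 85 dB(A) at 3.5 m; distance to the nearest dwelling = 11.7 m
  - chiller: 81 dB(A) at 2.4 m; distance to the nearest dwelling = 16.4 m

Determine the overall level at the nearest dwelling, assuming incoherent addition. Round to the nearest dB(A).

Apply inverse-square spreading to bring every level to the receiver, then sum 10^(L/10).
CNC lathe: 85 − 20·log₁₀(11.7/3.5) = 85 − 10.48 = 74.52 dB(A).
chiller: 81 − 20·log₁₀(16.4/2.4) = 81 − 16.69 = 64.31 dB(A).
Σ 10^(L/10) = 3.099e+07 → L_total = 10·log₁₀(3.099e+07) = 74.91 dB(A).

75 dB(A)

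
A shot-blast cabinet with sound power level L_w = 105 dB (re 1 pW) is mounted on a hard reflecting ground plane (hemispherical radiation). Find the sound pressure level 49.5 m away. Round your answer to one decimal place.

Free-field hemispherical radiation: L_p = L_w − 10·log₁₀(2π·r²), r = 49.5 m.
2π·r² = 1.54e+04 m², 10·log₁₀ of that is 41.874 dB.
L_p = 105 − 41.874 = 63.13 dB.

63.1 dB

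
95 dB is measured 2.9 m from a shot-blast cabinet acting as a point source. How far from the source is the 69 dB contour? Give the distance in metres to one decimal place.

For a point source L₁ − L₂ = 20·log₁₀(r₂/r₁), so r₂ = r₁·10^((L₁−L₂)/20).
r₂ = 2.9·10^((95−69)/20) = 2.9·10^(26.0/20) = 57.86 m.

57.9 m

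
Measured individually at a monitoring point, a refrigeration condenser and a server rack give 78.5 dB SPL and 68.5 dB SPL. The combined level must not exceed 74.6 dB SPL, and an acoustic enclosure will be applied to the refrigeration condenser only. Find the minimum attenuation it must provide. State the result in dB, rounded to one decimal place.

5.1 dB

Everything except the refrigeration condenser sums to 10^(68.5/10) = 7.079e+06 in linear terms, 68.50 dB SPL.
To meet 74.6 dB SPL overall, the treated refrigeration condenser may contribute at most 10^(74.6/10) − 7.079e+06 = 2.176e+07, i.e. 73.38 dB SPL.
So the refrigeration condenser must be reduced from 78.5 to 73.38 dB SPL: IL = 5.12 dB.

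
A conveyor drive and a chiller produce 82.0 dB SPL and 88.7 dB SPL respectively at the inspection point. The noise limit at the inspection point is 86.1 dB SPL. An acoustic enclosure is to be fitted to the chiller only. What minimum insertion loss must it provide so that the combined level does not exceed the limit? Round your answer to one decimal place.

Everything except the chiller sums to 10^(82.0/10) = 1.585e+08 in linear terms, 82.00 dB SPL.
The limit corresponds to 10^(86.1/10) = 4.074e+08; subtracting the fixed part leaves 2.489e+08 for the chiller, i.e. 83.96 dB SPL.
Required insertion loss = 88.7 − 83.96 = 4.74 dB.

4.7 dB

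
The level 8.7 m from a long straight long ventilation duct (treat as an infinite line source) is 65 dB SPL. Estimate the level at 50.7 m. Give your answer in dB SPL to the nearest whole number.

57 dB SPL

Cylindrical spreading from a line source gives a 10·log₁₀(r₂/r₁) drop.
L₂ = 65 − 10·log₁₀(50.7/8.7) = 65 − 7.655 = 57.35 dB SPL.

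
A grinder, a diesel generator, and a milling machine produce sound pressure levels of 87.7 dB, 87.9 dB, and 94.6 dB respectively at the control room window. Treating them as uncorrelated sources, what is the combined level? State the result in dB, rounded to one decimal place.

Incoherent sources combine by intensity addition: L_total = 10·log₁₀(Σ 10^(L_i/10)).
Σ 10^(L/10) = 10^(87.7/10) + 10^(87.9/10) + 10^(94.6/10) = 4.089e+09.
L_total = 10·log₁₀(4.089e+09) = 96.12 dB.

96.1 dB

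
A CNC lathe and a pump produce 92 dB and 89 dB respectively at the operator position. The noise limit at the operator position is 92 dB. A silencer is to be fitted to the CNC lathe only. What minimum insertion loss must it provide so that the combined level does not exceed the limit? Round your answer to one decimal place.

The untreated sources together contribute 10^(89/10) = 7.943e+08, i.e. 89.00 dB.
To meet 92 dB overall, the treated CNC lathe may contribute at most 10^(92/10) − 7.943e+08 = 7.906e+08, i.e. 88.98 dB.
So the CNC lathe must be reduced from 92 to 88.98 dB: IL = 3.02 dB.

3.0 dB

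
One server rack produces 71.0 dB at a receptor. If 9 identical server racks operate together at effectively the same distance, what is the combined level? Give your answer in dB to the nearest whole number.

81 dB

N identical incoherent sources raise the level by 10·log₁₀ N.
L_total = 71.0 + 10·log₁₀(9) = 71.0 + 9.542 = 80.54 dB.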